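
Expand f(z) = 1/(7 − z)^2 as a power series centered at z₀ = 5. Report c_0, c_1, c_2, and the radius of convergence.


Let w = z − z₀, so z = z₀ + w.
Then 7 − z = 7 − (z₀ + w) = (7 − z₀) − w = 2 − w.
f(z) = 1/(2 − w)^2 = (1/(2)^2) · (1 − w/(2))^{−2}.
By the binomial series (1−u)^{−2} = Σ_{n≥0} C(n+1, 1) u^n for |u|<1, with u = w/(2):
  c_n = C(n+1, 1) / (2)^(n+2).
  c_0 = 1/(2)^2 = 1/4.
  c_1 = 2/(2)^3 = 1/4.
  c_2 = 3/(2)^4 = 3/16.
The series is valid for |w/d| < 1, i.e. |z − z₀| < |d|.
Radius of convergence: R = |7 − z₀| = |2| = 2 (distance from z₀ to the singularity z = 7).

c_0 = 1/4, c_1 = 1/4, c_2 = 3/16; R = 2.


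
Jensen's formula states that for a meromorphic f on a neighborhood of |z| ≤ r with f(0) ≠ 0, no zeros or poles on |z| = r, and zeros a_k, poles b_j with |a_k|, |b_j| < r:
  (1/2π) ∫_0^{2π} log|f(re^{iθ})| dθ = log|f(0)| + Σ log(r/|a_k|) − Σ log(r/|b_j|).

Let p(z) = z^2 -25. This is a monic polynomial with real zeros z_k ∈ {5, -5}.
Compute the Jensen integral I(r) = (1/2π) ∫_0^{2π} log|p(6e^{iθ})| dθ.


Zeros: -5, 5; r = 6.
Inside |z| < r: -5, 5. Outside (|z| ≥ r): ∅.
p(0) = -25, so log|p(0)| = log(25) = 3.2189.
Apply Jensen: I(r) = log|p(0)| + Σ_k log(r/|z_k|), summed over zeros inside |z| < r.
  log(r/|z_k|) for z_k = 5: log(6/5) = 0.1823
  log(r/|z_k|) for z_k = -5: log(6/5) = 0.1823
Sum over inside zeros: 0.3646.
I(r) = log|p(0)| + (inside sum) = 3.2189 + 0.3646 = 3.5835.
Closed form (all zeros inside, monic): I(r) = n·log(r) = 2·log(6) = 3.5835. ✓

I(r) ≈ 3.5835.


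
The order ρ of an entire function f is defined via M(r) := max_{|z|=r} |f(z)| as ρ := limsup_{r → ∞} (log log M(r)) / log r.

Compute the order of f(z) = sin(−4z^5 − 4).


Write sin(w) = (e^{iw} ± e^{−iw})/(2 or 2i), so |sin(w)| ≤ e^{|w|}. With w = −4z^5 − 4, |w| ≤ 4r^5 + 4 on |z|=r, giving M(r) ≤ e^{4r^5 + 4} and ρ ≤ 5. For the lower bound, choose z on |z|=r with -4z^5 purely imaginary of modulus 4r^5; then |sin(−4z^5 − 4)| grows like e^{4r^5}/2, so ρ ≥ 5. Hence ρ = 5.
Therefore ρ = 5.

Order ρ = 5.


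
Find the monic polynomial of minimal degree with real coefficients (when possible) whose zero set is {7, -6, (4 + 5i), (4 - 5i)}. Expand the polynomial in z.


The polynomial is p(z) = ∏_{α ∈ S} (z − α), where S = {7, -6, (4 + 5i), (4 - 5i)}.
Expanding the product yields: p(z) = z^4 -9·z^3 + 7·z^2 + 295·z -1722.
Note conjugate pairs combine to real quadratics: (z − (4+5i))(z − (4−5i)) = z² − 8z + 41.
The resulting polynomial has degree 4 and real coefficients as required.

p(z) = z^4 -9·z^3 + 7·z^2 + 295·z -1722.


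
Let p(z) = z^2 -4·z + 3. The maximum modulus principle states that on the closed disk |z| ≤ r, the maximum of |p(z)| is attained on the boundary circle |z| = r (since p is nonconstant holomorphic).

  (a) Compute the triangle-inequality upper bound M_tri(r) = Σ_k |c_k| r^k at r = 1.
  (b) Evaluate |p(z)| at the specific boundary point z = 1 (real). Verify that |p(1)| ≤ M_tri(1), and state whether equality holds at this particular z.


Coefficients: c_0 = 3, c_1 = -4, c_2 = 1. Radius r = 1.
Part (a). Triangle bound: M_tri(r) = Σ_k |c_k| r^k
  = |3|·1^0 + |-4|·1^1 + |1|·1^2
  = 3 + 4 + 1 = 8.
This bounds M(r) := max_{|z|=r} |p(z)| from above; equality holds iff all terms c_k z^k can be made to align in phase at a single z on |z|=r.
Part (b). At z = 1 (real, on the circle |z| = r):
  p(1) = (3)·1^0 + (-4)·1^1 + (1)·1^2 = 0.
  |p(1)| = 0.
Check: |p(1)| = 0 ≤ 8 = M_tri(1). ✓ Equality does not hold at z = 1 (the coefficients have mixed signs, so the terms do not all align in phase there).

M_tri(1) = 8; |p(1)| = 0; equality at z=1: no.


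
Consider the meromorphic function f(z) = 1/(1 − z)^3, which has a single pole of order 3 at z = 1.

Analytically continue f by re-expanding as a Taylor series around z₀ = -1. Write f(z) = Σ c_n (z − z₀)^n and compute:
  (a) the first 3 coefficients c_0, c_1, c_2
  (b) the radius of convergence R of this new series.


Let w = z − z₀, so z = z₀ + w.
Then 1 − z = 1 − (z₀ + w) = (1 − z₀) − w = 2 − w.
f(z) = 1/(2 − w)^3 = (1/(2)^3) · (1 − w/(2))^{−3}.
By the binomial series (1−u)^{−3} = Σ_{n≥0} C(n+2, 2) u^n for |u|<1, with u = w/(2):
  c_n = C(n+2, 2) / (2)^(n+3).
  c_0 = 1/(2)^3 = 1/8.
  c_1 = 3/(2)^4 = 3/16.
  c_2 = 6/(2)^5 = 3/16.
The series is valid for |w/d| < 1, i.e. |z − z₀| < |d|.
Radius of convergence: R = |1 − z₀| = |2| = 2 (distance from z₀ to the singularity z = 1).

c_0 = 1/8, c_1 = 3/16, c_2 = 3/16; R = 2.


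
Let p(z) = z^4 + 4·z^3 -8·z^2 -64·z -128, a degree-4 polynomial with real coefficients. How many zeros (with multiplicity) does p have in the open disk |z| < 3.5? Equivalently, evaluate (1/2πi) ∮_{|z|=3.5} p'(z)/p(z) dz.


The zeros of p are: 4, -4, (-2 + 2i), (-2 - 2i).
Their magnitudes are: 4, 4, 2.828, 2.828.
Zeros with |z| < R = 3.5: (-2 + 2i), (-2 - 2i).
Count = 2.
By the argument principle, (1/2πi) ∮_{|z|=R} p'(z)/p(z) dz equals exactly this count.

Number of zeros inside |z| < 3.5: 2.


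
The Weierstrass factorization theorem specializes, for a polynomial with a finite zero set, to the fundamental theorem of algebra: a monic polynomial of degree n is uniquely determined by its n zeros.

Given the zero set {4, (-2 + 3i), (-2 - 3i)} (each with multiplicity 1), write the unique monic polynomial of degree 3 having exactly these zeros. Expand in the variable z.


The polynomial is p(z) = ∏_{α ∈ S} (z − α), where S = {4, (-2 + 3i), (-2 - 3i)}.
Expanding the product yields: p(z) = z^3 -3·z -52.
Note conjugate pairs combine to real quadratics: (z − (-2+3i))(z − (-2−3i)) = z² + 4z + 13.
The resulting polynomial has degree 3 and real coefficients as required.

p(z) = z^3 -3·z -52.


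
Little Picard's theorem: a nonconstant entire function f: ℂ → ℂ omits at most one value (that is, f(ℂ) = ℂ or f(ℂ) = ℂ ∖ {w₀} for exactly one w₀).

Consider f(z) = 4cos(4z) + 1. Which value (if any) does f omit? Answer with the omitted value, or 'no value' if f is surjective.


Little Picard bounds the complement of f(ℂ) to at most one point.
cos is entire and surjective onto ℂ: for every w ∈ ℂ, cos(ζ) = w has a solution ζ ∈ ℂ (e.g., via the complex inverse arccos). With ζ = 4z this gives z = ζ/(4). Then 4·cos(4z) takes every value in 4·ℂ = ℂ, and adding 1 is a bijection of ℂ. So f is surjective and omits no value. (Note: only on the real line is cos bounded by [−1, 1].)

Omitted value: no value.


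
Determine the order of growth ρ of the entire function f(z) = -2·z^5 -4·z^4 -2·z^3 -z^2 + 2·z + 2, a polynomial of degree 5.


|f(z)| ≤ Σ|c_k|·r^k = O(r^5) as r → ∞. Polynomial growth is O(e^{r^ε}) for every ε > 0 (since r^5/e^{r^ε} → 0), so ρ ≤ ε for all ε > 0, i.e. ρ = 0. Every nonconstant polynomial has order 0.
Therefore ρ = 0.

Order ρ = 0.


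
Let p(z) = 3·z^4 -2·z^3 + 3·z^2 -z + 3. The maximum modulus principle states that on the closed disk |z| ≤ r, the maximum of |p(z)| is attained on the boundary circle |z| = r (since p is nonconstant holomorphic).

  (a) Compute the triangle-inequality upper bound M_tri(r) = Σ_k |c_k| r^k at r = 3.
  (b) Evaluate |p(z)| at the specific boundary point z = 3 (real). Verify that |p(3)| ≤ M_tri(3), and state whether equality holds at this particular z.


Coefficients: c_0 = 3, c_1 = -1, c_2 = 3, c_3 = -2, c_4 = 3. Radius r = 3.
Part (a). Triangle bound: M_tri(r) = Σ_k |c_k| r^k
  = |3|·3^0 + |-1|·3^1 + |3|·3^2 + |-2|·3^3 + |3|·3^4
  = 3 + 3 + 27 + 54 + 243 = 330.
This bounds M(r) := max_{|z|=r} |p(z)| from above; equality holds iff all terms c_k z^k can be made to align in phase at a single z on |z|=r.
Part (b). At z = 3 (real, on the circle |z| = r):
  p(3) = (3)·3^0 + (-1)·3^1 + (3)·3^2 + (-2)·3^3 + (3)·3^4 = 216.
  |p(3)| = 216.
Check: |p(3)| = 216 ≤ 330 = M_tri(3). ✓ Equality does not hold at z = 3 (the coefficients have mixed signs, so the terms do not all align in phase there).

M_tri(3) = 330; |p(3)| = 216; equality at z=3: no.


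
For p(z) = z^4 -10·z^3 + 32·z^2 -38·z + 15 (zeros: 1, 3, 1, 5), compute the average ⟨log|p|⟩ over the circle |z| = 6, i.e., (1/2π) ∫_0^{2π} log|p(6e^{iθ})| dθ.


Zeros: 1, 1, 3, 5; r = 6.
Inside |z| < r: 1, 1, 3, 5. Outside (|z| ≥ r): ∅.
p(0) = 15, so log|p(0)| = log(15) = 2.7081.
Apply Jensen: I(r) = log|p(0)| + Σ_k log(r/|z_k|), summed over zeros inside |z| < r.
  log(r/|z_k|) for z_k = 1: log(6/1) = 1.7918
  log(r/|z_k|) for z_k = 3: log(6/3) = 0.6931
  log(r/|z_k|) for z_k = 1: log(6/1) = 1.7918
  log(r/|z_k|) for z_k = 5: log(6/5) = 0.1823
Sum over inside zeros: 4.4590.
I(r) = log|p(0)| + (inside sum) = 2.7081 + 4.4590 = 7.1670.
Closed form (all zeros inside, monic): I(r) = n·log(r) = 4·log(6) = 7.1670. ✓

I(r) ≈ 7.1670.


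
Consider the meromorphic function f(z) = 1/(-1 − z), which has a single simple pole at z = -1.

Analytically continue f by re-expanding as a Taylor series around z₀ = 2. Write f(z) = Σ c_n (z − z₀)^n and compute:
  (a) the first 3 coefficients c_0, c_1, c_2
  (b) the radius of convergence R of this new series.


Let w = z − z₀, so z = z₀ + w.
Then -1 − z = -1 − (z₀ + w) = (-1 − z₀) − w = -3 − w.
f(z) = 1/(-3 − w) = (1/(-3)) · 1/(1 − w/(-3)) = Σ_{n≥0} w^n / (-3)^(n+1).
So c_n = 1/(-3)^(n+1):
  c_0 = 1/(-3)^1 = -1/3.
  c_1 = 1/(-3)^2 = 1/9.
  c_2 = 1/(-3)^3 = -1/27.
The series is valid for |w/d| < 1, i.e. |z − z₀| < |d|.
Radius of convergence: R = |-1 − z₀| = |-3| = 3 (distance from z₀ to the singularity z = -1).

c_0 = -1/3, c_1 = 1/9, c_2 = -1/27; R = 3.


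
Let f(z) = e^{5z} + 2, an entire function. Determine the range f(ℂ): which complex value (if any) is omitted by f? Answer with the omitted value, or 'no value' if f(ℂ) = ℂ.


Little Picard bounds the complement of f(ℂ) to at most one point.
e^{5z} is never zero on ℂ, so 1·e^{5z} takes every value in ℂ ∖ {0}. Adding 2 shifts the range to ℂ ∖ {2}. Thus f omits exactly the value 2.

Omitted value: 2.


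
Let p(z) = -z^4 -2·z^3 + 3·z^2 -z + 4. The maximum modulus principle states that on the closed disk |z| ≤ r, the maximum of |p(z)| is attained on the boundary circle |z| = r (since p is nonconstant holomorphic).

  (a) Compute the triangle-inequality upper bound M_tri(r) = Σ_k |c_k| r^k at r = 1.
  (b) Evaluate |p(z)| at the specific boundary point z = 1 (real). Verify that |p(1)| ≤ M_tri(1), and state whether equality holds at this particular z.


Coefficients: c_0 = 4, c_1 = -1, c_2 = 3, c_3 = -2, c_4 = -1. Radius r = 1.
Part (a). Triangle bound: M_tri(r) = Σ_k |c_k| r^k
  = |4|·1^0 + |-1|·1^1 + |3|·1^2 + |-2|·1^3 + |-1|·1^4
  = 4 + 1 + 3 + 2 + 1 = 11.
This bounds M(r) := max_{|z|=r} |p(z)| from above; equality holds iff all terms c_k z^k can be made to align in phase at a single z on |z|=r.
Part (b). At z = 1 (real, on the circle |z| = r):
  p(1) = (4)·1^0 + (-1)·1^1 + (3)·1^2 + (-2)·1^3 + (-1)·1^4 = 3.
  |p(1)| = 3.
Check: |p(1)| = 3 ≤ 11 = M_tri(1). ✓ Equality does not hold at z = 1 (the coefficients have mixed signs, so the terms do not all align in phase there).

M_tri(1) = 11; |p(1)| = 3; equality at z=1: no.


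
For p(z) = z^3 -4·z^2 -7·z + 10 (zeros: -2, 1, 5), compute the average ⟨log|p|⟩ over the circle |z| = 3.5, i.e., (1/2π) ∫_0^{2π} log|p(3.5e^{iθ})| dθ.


Zeros: -2, 1, 5; r = 3.5.
Inside |z| < r: -2, 1. Outside (|z| ≥ r): 5.
p(0) = 10, so log|p(0)| = log(10) = 2.3026.
Apply Jensen: I(r) = log|p(0)| + Σ_k log(r/|z_k|), summed over zeros inside |z| < r.
  log(r/|z_k|) for z_k = -2: log(3.5/2) = 0.5596
  log(r/|z_k|) for z_k = 1: log(3.5/1) = 1.2528
  Outside zeros (5) contribute nothing to the Jensen sum.
Sum over inside zeros: 1.8124.
I(r) = log|p(0)| + (inside sum) = 2.3026 + 1.8124 = 4.1150.
Note: since some zeros are outside |z| ≤ r, the simplified n·log(r) form does NOT apply — only the inside zeros contribute.

I(r) ≈ 4.1150.


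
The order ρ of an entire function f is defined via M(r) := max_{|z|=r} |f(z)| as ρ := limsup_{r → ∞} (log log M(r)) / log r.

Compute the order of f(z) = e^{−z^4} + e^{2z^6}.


Each summand is entire of order 4 and 6 respectively (as in the single-exponential case). The order of a sum is at most the max of the orders, so ρ ≤ 6. For the lower bound: on |z|=r choose arg z so that 2z^6 is real positive; then |e^{2z^6}| = e^{2r^6} while |e^{-1z^4}| ≤ e^{1r^4} = o(e^{2r^6}). So |f| ≥ e^{2r^6}(1 − o(1)) and ρ ≥ 6. Hence ρ = max(4, 6) = 6.
Therefore ρ = 6.

Order ρ = 6.


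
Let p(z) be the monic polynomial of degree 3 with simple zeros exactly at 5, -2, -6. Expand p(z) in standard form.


The polynomial is p(z) = ∏_{α ∈ S} (z − α), where S = {5, -2, -6}.
Expanding the product yields: p(z) = z^3 + 3·z^2 -28·z -60.
The resulting polynomial has degree 3 and real coefficients as required.

p(z) = z^3 + 3·z^2 -28·z -60.


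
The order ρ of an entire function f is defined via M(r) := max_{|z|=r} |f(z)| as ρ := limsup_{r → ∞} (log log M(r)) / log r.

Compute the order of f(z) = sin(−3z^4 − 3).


Write sin(w) = (e^{iw} ± e^{−iw})/(2 or 2i), so |sin(w)| ≤ e^{|w|}. With w = −3z^4 − 3, |w| ≤ 3r^4 + 3 on |z|=r, giving M(r) ≤ e^{3r^4 + 3} and ρ ≤ 4. For the lower bound, choose z on |z|=r with -3z^4 purely imaginary of modulus 3r^4; then |sin(−3z^4 − 3)| grows like e^{3r^4}/2, so ρ ≥ 4. Hence ρ = 4.
Therefore ρ = 4.

Order ρ = 4.


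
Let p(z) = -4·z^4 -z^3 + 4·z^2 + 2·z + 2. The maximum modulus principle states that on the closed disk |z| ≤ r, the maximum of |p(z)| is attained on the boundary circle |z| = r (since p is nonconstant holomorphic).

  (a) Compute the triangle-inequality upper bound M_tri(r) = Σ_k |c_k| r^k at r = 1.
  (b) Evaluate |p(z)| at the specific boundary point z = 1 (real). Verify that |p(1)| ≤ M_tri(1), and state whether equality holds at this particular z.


Coefficients: c_0 = 2, c_1 = 2, c_2 = 4, c_3 = -1, c_4 = -4. Radius r = 1.
Part (a). Triangle bound: M_tri(r) = Σ_k |c_k| r^k
  = |2|·1^0 + |2|·1^1 + |4|·1^2 + |-1|·1^3 + |-4|·1^4
  = 2 + 2 + 4 + 1 + 4 = 13.
This bounds M(r) := max_{|z|=r} |p(z)| from above; equality holds iff all terms c_k z^k can be made to align in phase at a single z on |z|=r.
Part (b). At z = 1 (real, on the circle |z| = r):
  p(1) = (2)·1^0 + (2)·1^1 + (4)·1^2 + (-1)·1^3 + (-4)·1^4 = 3.
  |p(1)| = 3.
Check: |p(1)| = 3 ≤ 13 = M_tri(1). ✓ Equality does not hold at z = 1 (the coefficients have mixed signs, so the terms do not all align in phase there).

M_tri(1) = 13; |p(1)| = 3; equality at z=1: no.


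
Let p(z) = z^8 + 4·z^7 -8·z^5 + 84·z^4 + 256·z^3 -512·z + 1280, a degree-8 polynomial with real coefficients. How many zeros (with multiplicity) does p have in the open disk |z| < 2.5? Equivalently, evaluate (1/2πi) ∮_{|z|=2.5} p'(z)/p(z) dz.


The zeros of p are: (1 + 1i), (1 - 1i), (-2 + 2i), (-2 - 2i), (-3 + 1i), (-3 - 1i), (2 + 2i), (2 - 2i).
Their magnitudes are: 1.414, 1.414, 2.828, 2.828, 3.162, 3.162, 2.828, 2.828.
Zeros with |z| < R = 2.5: (1 + 1i), (1 - 1i).
Count = 2.
By the argument principle, (1/2πi) ∮_{|z|=R} p'(z)/p(z) dz equals exactly this count.

Number of zeros inside |z| < 2.5: 2.


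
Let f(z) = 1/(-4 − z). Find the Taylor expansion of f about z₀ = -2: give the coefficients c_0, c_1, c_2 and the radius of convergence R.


Let w = z − z₀, so z = z₀ + w.
Then -4 − z = -4 − (z₀ + w) = (-4 − z₀) − w = -2 − w.
f(z) = 1/(-2 − w) = (1/(-2)) · 1/(1 − w/(-2)) = Σ_{n≥0} w^n / (-2)^(n+1).
So c_n = 1/(-2)^(n+1):
  c_0 = 1/(-2)^1 = -1/2.
  c_1 = 1/(-2)^2 = 1/4.
  c_2 = 1/(-2)^3 = -1/8.
The series is valid for |w/d| < 1, i.e. |z − z₀| < |d|.
Radius of convergence: R = |-4 − z₀| = |-2| = 2 (distance from z₀ to the singularity z = -4).

c_0 = -1/2, c_1 = 1/4, c_2 = -1/8; R = 2.


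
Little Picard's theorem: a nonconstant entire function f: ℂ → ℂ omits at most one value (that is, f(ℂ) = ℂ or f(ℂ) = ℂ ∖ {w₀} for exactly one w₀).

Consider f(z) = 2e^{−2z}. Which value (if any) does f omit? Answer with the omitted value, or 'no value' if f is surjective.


Little Picard bounds the complement of f(ℂ) to at most one point.
e^{−2z} is never zero on ℂ, so 2·e^{−2z} takes every value in ℂ ∖ {0}. Adding 0 shifts the range to ℂ ∖ {0}. Thus f omits exactly the value 0.

Omitted value: 0.


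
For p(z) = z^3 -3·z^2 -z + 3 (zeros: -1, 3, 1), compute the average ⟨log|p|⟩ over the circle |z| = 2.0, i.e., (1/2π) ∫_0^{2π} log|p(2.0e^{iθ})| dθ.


Zeros: -1, 1, 3; r = 2.0.
Inside |z| < r: -1, 1. Outside (|z| ≥ r): 3.
p(0) = 3, so log|p(0)| = log(3) = 1.0986.
Apply Jensen: I(r) = log|p(0)| + Σ_k log(r/|z_k|), summed over zeros inside |z| < r.
  log(r/|z_k|) for z_k = -1: log(2.0/1) = 0.6931
  log(r/|z_k|) for z_k = 1: log(2.0/1) = 0.6931
  Outside zeros (3) contribute nothing to the Jensen sum.
Sum over inside zeros: 1.3863.
I(r) = log|p(0)| + (inside sum) = 1.0986 + 1.3863 = 2.4849.
Note: since some zeros are outside |z| ≤ r, the simplified n·log(r) form does NOT apply — only the inside zeros contribute.

I(r) ≈ 2.4849.


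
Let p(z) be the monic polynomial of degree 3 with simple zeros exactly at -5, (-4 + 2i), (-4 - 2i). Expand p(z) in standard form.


The polynomial is p(z) = ∏_{α ∈ S} (z − α), where S = {-5, (-4 + 2i), (-4 - 2i)}.
Expanding the product yields: p(z) = z^3 + 13·z^2 + 60·z + 100.
Note conjugate pairs combine to real quadratics: (z − (-4+2i))(z − (-4−2i)) = z² + 8z + 20.
The resulting polynomial has degree 3 and real coefficients as required.

p(z) = z^3 + 13·z^2 + 60·z + 100.


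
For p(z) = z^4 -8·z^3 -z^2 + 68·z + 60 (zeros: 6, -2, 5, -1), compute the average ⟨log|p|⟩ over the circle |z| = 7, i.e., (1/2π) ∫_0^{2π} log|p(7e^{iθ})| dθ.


Zeros: -2, -1, 5, 6; r = 7.
Inside |z| < r: -2, -1, 5, 6. Outside (|z| ≥ r): ∅.
p(0) = 60, so log|p(0)| = log(60) = 4.0943.
Apply Jensen: I(r) = log|p(0)| + Σ_k log(r/|z_k|), summed over zeros inside |z| < r.
  log(r/|z_k|) for z_k = 6: log(7/6) = 0.1542
  log(r/|z_k|) for z_k = -2: log(7/2) = 1.2528
  log(r/|z_k|) for z_k = 5: log(7/5) = 0.3365
  log(r/|z_k|) for z_k = -1: log(7/1) = 1.9459
Sum over inside zeros: 3.6893.
I(r) = log|p(0)| + (inside sum) = 4.0943 + 3.6893 = 7.7836.
Closed form (all zeros inside, monic): I(r) = n·log(r) = 4·log(7) = 7.7836. ✓

I(r) ≈ 7.7836.


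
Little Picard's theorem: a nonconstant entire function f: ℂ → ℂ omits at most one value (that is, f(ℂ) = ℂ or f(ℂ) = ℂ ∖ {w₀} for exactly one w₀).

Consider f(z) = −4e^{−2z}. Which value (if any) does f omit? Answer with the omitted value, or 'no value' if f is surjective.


Little Picard bounds the complement of f(ℂ) to at most one point.
e^{−2z} is never zero on ℂ, so -4·e^{−2z} takes every value in ℂ ∖ {0}. Adding 0 shifts the range to ℂ ∖ {0}. Thus f omits exactly the value 0.

Omitted value: 0.


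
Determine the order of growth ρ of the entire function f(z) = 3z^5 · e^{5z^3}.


M(r) = max_{|z|=r} |3|·|z|^5·|e^{5z^3}| = 3·r^5 · e^{5r^3} (the factors attain their maxima compatibly on |z|=r). Then log M(r) = log 3 + 5·log r + 5r^3, dominated by the last term, so log log M(r) ~ 3·log r. The polynomial factor 3z^5 contributes only a log r term and does not affect the order. ρ = 3.
Therefore ρ = 3.

Order ρ = 3.


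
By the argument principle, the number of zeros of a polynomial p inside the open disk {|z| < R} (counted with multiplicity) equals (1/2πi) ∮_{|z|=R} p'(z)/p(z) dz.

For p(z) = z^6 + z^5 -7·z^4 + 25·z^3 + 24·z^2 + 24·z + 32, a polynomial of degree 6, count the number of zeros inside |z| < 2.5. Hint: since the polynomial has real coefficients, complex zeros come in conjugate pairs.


The zeros of p are: (2 + 2i), (2 - 2i), -1, (0 + 1i), (0 - 1i), -4.
Their magnitudes are: 2.828, 2.828, 1, 1, 1, 4.
Zeros with |z| < R = 2.5: -1, (0 + 1i), (0 - 1i).
Count = 3.
By the argument principle, (1/2πi) ∮_{|z|=R} p'(z)/p(z) dz equals exactly this count.

Number of zeros inside |z| < 2.5: 3.


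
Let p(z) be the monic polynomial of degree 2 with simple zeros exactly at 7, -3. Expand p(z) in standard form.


The polynomial is p(z) = ∏_{α ∈ S} (z − α), where S = {7, -3}.
Expanding the product yields: p(z) = z^2 -4·z -21.
The resulting polynomial has degree 2 and real coefficients as required.

p(z) = z^2 -4·z -21.


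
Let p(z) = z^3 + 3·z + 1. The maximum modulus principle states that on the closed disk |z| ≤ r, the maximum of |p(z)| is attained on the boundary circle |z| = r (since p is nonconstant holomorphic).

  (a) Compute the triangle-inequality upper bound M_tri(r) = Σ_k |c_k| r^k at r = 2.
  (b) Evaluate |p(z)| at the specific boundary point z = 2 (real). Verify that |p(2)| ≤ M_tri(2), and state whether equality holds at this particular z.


Coefficients: c_0 = 1, c_1 = 3, c_2 = 0, c_3 = 1. Radius r = 2.
Part (a). Triangle bound: M_tri(r) = Σ_k |c_k| r^k
  = |1|·2^0 + |3|·2^1 + |0|·2^2 + |1|·2^3
  = 1 + 6 + 0 + 8 = 15.
This bounds M(r) := max_{|z|=r} |p(z)| from above; equality holds iff all terms c_k z^k can be made to align in phase at a single z on |z|=r.
Part (b). At z = 2 (real, on the circle |z| = r):
  p(2) = (1)·2^0 + (3)·2^1 + (0)·2^2 + (1)·2^3 = 15.
  |p(2)| = 15.
Since all nonzero coefficients share the same sign, |p(2)| = 15 = M_tri(2); the triangle bound is attained at z = 2, so in fact M(r) = 15.

M_tri(2) = 15; |p(2)| = 15; equality at z=2: yes.


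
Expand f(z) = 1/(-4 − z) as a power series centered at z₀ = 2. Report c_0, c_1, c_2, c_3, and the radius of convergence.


Let w = z − z₀, so z = z₀ + w.
Then -4 − z = -4 − (z₀ + w) = (-4 − z₀) − w = -6 − w.
f(z) = 1/(-6 − w) = (1/(-6)) · 1/(1 − w/(-6)) = Σ_{n≥0} w^n / (-6)^(n+1).
So c_n = 1/(-6)^(n+1):
  c_0 = 1/(-6)^1 = -1/6.
  c_1 = 1/(-6)^2 = 1/36.
  c_2 = 1/(-6)^3 = -1/216.
  c_3 = 1/(-6)^4 = 1/1296.
The series is valid for |w/d| < 1, i.e. |z − z₀| < |d|.
Radius of convergence: R = |-4 − z₀| = |-6| = 6 (distance from z₀ to the singularity z = -4).

c_0 = -1/6, c_1 = 1/36, c_2 = -1/216, c_3 = 1/1296; R = 6.


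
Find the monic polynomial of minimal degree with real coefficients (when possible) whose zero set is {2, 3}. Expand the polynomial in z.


The polynomial is p(z) = ∏_{α ∈ S} (z − α), where S = {2, 3}.
Expanding the product yields: p(z) = z^2 -5·z + 6.
The resulting polynomial has degree 2 and real coefficients as required.

p(z) = z^2 -5·z + 6.


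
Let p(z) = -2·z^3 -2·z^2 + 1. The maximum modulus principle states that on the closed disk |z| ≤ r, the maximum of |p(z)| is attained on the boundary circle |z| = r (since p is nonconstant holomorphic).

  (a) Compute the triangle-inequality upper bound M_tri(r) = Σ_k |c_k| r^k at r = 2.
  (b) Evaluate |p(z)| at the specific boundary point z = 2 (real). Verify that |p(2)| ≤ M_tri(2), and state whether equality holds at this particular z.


Coefficients: c_0 = 1, c_1 = 0, c_2 = -2, c_3 = -2. Radius r = 2.
Part (a). Triangle bound: M_tri(r) = Σ_k |c_k| r^k
  = |1|·2^0 + |0|·2^1 + |-2|·2^2 + |-2|·2^3
  = 1 + 0 + 8 + 16 = 25.
This bounds M(r) := max_{|z|=r} |p(z)| from above; equality holds iff all terms c_k z^k can be made to align in phase at a single z on |z|=r.
Part (b). At z = 2 (real, on the circle |z| = r):
  p(2) = (1)·2^0 + (0)·2^1 + (-2)·2^2 + (-2)·2^3 = -23.
  |p(2)| = 23.
Check: |p(2)| = 23 ≤ 25 = M_tri(2). ✓ Equality does not hold at z = 2 (the coefficients have mixed signs, so the terms do not all align in phase there).

M_tri(2) = 25; |p(2)| = 23; equality at z=2: no.


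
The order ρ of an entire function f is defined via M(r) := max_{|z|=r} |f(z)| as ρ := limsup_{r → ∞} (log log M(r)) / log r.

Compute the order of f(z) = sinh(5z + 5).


sinh(w) is a linear combination of e^{iw} and e^{−iw} (or e^w, e^{−w} in the hyperbolic case), so |sinh(w)| ≤ e^{|w|}. With w = 5z + 5, |w| ≤ 5|z| + 5 = 5r + 5 on |z| = r, giving M(r) ≤ e^{5r + 5}, so ρ ≤ 1. On a suitable ray (z = it for sin/cos; z = t for sinh/cosh, t real → ∞), |sinh(5z + 5)| grows like e^{5|t|}/2, so ρ ≥ 1. Hence ρ = 1.
Therefore ρ = 1.

Order ρ = 1.


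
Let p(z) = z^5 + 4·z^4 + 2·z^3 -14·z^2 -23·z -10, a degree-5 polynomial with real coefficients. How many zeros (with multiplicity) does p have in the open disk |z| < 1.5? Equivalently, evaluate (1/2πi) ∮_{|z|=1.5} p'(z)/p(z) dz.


The zeros of p are: 2, -1, (-2 + 1i), (-2 - 1i), -1.
Their magnitudes are: 2, 1, 2.236, 2.236, 1.
Zeros with |z| < R = 1.5: -1, -1.
Count = 2.
By the argument principle, (1/2πi) ∮_{|z|=R} p'(z)/p(z) dz equals exactly this count.

Number of zeros inside |z| < 1.5: 2.


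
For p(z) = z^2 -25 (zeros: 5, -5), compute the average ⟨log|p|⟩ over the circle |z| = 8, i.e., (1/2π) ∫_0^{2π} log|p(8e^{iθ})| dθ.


Zeros: -5, 5; r = 8.
Inside |z| < r: -5, 5. Outside (|z| ≥ r): ∅.
p(0) = -25, so log|p(0)| = log(25) = 3.2189.
Apply Jensen: I(r) = log|p(0)| + Σ_k log(r/|z_k|), summed over zeros inside |z| < r.
  log(r/|z_k|) for z_k = 5: log(8/5) = 0.4700
  log(r/|z_k|) for z_k = -5: log(8/5) = 0.4700
Sum over inside zeros: 0.9400.
I(r) = log|p(0)| + (inside sum) = 3.2189 + 0.9400 = 4.1589.
Closed form (all zeros inside, monic): I(r) = n·log(r) = 2·log(8) = 4.1589. ✓

I(r) ≈ 4.1589.


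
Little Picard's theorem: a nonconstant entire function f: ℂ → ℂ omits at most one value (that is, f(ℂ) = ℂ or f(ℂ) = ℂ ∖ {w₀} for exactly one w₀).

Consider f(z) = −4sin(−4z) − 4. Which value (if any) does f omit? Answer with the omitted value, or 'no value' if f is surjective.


Little Picard bounds the complement of f(ℂ) to at most one point.
sin is entire and surjective onto ℂ: for every w ∈ ℂ, sin(ζ) = w has a solution ζ ∈ ℂ (e.g., via the complex inverse arcsin). With ζ = −4z this gives z = ζ/(-4). Then -4·sin(−4z) takes every value in -4·ℂ = ℂ, and adding -4 is a bijection of ℂ. So f is surjective and omits no value. (Note: only on the real line is sin bounded by [−1, 1].)

Omitted value: no value.


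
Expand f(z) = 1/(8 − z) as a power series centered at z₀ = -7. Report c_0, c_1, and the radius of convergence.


Let w = z − z₀, so z = z₀ + w.
Then 8 − z = 8 − (z₀ + w) = (8 − z₀) − w = 15 − w.
f(z) = 1/(15 − w) = (1/(15)) · 1/(1 − w/(15)) = Σ_{n≥0} w^n / (15)^(n+1).
So c_n = 1/(15)^(n+1):
  c_0 = 1/(15)^1 = 1/15.
  c_1 = 1/(15)^2 = 1/225.
The series is valid for |w/d| < 1, i.e. |z − z₀| < |d|.
Radius of convergence: R = |8 − z₀| = |15| = 15 (distance from z₀ to the singularity z = 8).

c_0 = 1/15, c_1 = 1/225; R = 15.


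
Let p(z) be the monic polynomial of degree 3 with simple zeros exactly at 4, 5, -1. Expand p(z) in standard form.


The polynomial is p(z) = ∏_{α ∈ S} (z − α), where S = {4, 5, -1}.
Expanding the product yields: p(z) = z^3 -8·z^2 + 11·z + 20.
The resulting polynomial has degree 3 and real coefficients as required.

p(z) = z^3 -8·z^2 + 11·z + 20.


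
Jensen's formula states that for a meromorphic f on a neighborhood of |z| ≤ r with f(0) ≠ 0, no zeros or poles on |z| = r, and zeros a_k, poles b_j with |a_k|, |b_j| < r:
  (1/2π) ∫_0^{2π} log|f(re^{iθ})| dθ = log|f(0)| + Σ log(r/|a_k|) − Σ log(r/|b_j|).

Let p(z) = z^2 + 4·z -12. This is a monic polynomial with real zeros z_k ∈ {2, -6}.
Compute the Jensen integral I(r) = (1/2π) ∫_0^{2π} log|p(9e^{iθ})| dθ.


Zeros: -6, 2; r = 9.
Inside |z| < r: -6, 2. Outside (|z| ≥ r): ∅.
p(0) = -12, so log|p(0)| = log(12) = 2.4849.
Apply Jensen: I(r) = log|p(0)| + Σ_k log(r/|z_k|), summed over zeros inside |z| < r.
  log(r/|z_k|) for z_k = 2: log(9/2) = 1.5041
  log(r/|z_k|) for z_k = -6: log(9/6) = 0.4055
Sum over inside zeros: 1.9095.
I(r) = log|p(0)| + (inside sum) = 2.4849 + 1.9095 = 4.3944.
Closed form (all zeros inside, monic): I(r) = n·log(r) = 2·log(9) = 4.3944. ✓

I(r) ≈ 4.3944.


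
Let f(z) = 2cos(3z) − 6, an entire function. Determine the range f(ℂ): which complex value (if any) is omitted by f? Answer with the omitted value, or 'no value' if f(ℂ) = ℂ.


Little Picard bounds the complement of f(ℂ) to at most one point.
cos is entire and surjective onto ℂ: for every w ∈ ℂ, cos(ζ) = w has a solution ζ ∈ ℂ (e.g., via the complex inverse arccos). With ζ = 3z this gives z = ζ/(3). Then 2·cos(3z) takes every value in 2·ℂ = ℂ, and adding -6 is a bijection of ℂ. So f is surjective and omits no value. (Note: only on the real line is cos bounded by [−1, 1].)

Omitted value: no value.


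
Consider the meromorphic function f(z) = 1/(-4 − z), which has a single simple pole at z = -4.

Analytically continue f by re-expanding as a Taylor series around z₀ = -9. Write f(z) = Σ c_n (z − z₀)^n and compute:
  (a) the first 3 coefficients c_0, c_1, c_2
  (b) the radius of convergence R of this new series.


Let w = z − z₀, so z = z₀ + w.
Then -4 − z = -4 − (z₀ + w) = (-4 − z₀) − w = 5 − w.
f(z) = 1/(5 − w) = (1/(5)) · 1/(1 − w/(5)) = Σ_{n≥0} w^n / (5)^(n+1).
So c_n = 1/(5)^(n+1):
  c_0 = 1/(5)^1 = 1/5.
  c_1 = 1/(5)^2 = 1/25.
  c_2 = 1/(5)^3 = 1/125.
The series is valid for |w/d| < 1, i.e. |z − z₀| < |d|.
Radius of convergence: R = |-4 − z₀| = |5| = 5 (distance from z₀ to the singularity z = -4).

c_0 = 1/5, c_1 = 1/25, c_2 = 1/125; R = 5.


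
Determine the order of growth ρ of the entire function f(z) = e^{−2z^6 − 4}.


|e^{−2z^6 − 4}| = e^{Re(-2·z^6) + -4} ≤ e^{2|z|^6 + -4} = e^{2r^6 + -4} on |z| = r, so ρ ≤ 6. Choosing z on |z|=r so that -2·z^6 is real positive (always possible by picking arg z appropriately) gives |f(z)| = e^{2r^6 + -4}, matching the bound. The additive constant -4 does not affect log log M(r) ~ 6·log r. Hence ρ = 6.
Therefore ρ = 6.

Order ρ = 6.


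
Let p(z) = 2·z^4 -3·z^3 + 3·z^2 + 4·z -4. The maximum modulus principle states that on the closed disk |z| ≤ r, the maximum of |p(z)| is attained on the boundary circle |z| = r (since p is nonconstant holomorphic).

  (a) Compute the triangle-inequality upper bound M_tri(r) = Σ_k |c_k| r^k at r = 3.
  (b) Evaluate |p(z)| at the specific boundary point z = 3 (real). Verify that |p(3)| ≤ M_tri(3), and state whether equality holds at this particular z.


Coefficients: c_0 = -4, c_1 = 4, c_2 = 3, c_3 = -3, c_4 = 2. Radius r = 3.
Part (a). Triangle bound: M_tri(r) = Σ_k |c_k| r^k
  = |-4|·3^0 + |4|·3^1 + |3|·3^2 + |-3|·3^3 + |2|·3^4
  = 4 + 12 + 27 + 81 + 162 = 286.
This bounds M(r) := max_{|z|=r} |p(z)| from above; equality holds iff all terms c_k z^k can be made to align in phase at a single z on |z|=r.
Part (b). At z = 3 (real, on the circle |z| = r):
  p(3) = (-4)·3^0 + (4)·3^1 + (3)·3^2 + (-3)·3^3 + (2)·3^4 = 116.
  |p(3)| = 116.
Check: |p(3)| = 116 ≤ 286 = M_tri(3). ✓ Equality does not hold at z = 3 (the coefficients have mixed signs, so the terms do not all align in phase there).

M_tri(3) = 286; |p(3)| = 116; equality at z=3: no.


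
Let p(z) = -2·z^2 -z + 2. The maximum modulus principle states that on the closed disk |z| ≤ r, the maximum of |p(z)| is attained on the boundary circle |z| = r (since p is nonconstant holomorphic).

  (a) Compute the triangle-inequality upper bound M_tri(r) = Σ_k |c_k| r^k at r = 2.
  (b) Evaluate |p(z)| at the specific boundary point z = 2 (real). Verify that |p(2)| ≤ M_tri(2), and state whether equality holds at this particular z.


Coefficients: c_0 = 2, c_1 = -1, c_2 = -2. Radius r = 2.
Part (a). Triangle bound: M_tri(r) = Σ_k |c_k| r^k
  = |2|·2^0 + |-1|·2^1 + |-2|·2^2
  = 2 + 2 + 8 = 12.
This bounds M(r) := max_{|z|=r} |p(z)| from above; equality holds iff all terms c_k z^k can be made to align in phase at a single z on |z|=r.
Part (b). At z = 2 (real, on the circle |z| = r):
  p(2) = (2)·2^0 + (-1)·2^1 + (-2)·2^2 = -8.
  |p(2)| = 8.
Check: |p(2)| = 8 ≤ 12 = M_tri(2). ✓ Equality does not hold at z = 2 (the coefficients have mixed signs, so the terms do not all align in phase there).

M_tri(2) = 12; |p(2)| = 8; equality at z=2: no.


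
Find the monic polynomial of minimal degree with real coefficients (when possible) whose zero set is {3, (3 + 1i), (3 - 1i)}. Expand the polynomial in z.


The polynomial is p(z) = ∏_{α ∈ S} (z − α), where S = {3, (3 + 1i), (3 - 1i)}.
Expanding the product yields: p(z) = z^3 -9·z^2 + 28·z -30.
Note conjugate pairs combine to real quadratics: (z − (3+1i))(z − (3−1i)) = z² − 6z + 10.
The resulting polynomial has degree 3 and real coefficients as required.

p(z) = z^3 -9·z^2 + 28·z -30.


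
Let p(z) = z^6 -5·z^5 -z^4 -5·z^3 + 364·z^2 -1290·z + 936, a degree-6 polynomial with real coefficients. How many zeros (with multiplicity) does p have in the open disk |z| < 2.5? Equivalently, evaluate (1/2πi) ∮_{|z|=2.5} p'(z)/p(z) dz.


The zeros of p are: 1, 4, (-3 + 3i), (-3 - 3i), (3 + 2i), (3 - 2i).
Their magnitudes are: 1, 4, 4.243, 4.243, 3.606, 3.606.
Zeros with |z| < R = 2.5: 1.
Count = 1.
By the argument principle, (1/2πi) ∮_{|z|=R} p'(z)/p(z) dz equals exactly this count.

Number of zeros inside |z| < 2.5: 1.


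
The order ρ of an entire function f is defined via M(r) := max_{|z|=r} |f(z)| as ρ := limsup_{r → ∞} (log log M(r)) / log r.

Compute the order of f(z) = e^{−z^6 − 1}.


|e^{−z^6 − 1}| = e^{Re(-1·z^6) + -1} ≤ e^{1|z|^6 + -1} = e^{1r^6 + -1} on |z| = r, so ρ ≤ 6. Choosing z on |z|=r so that -1·z^6 is real positive (always possible by picking arg z appropriately) gives |f(z)| = e^{1r^6 + -1}, matching the bound. The additive constant -1 does not affect log log M(r) ~ 6·log r. Hence ρ = 6.
Therefore ρ = 6.

Order ρ = 6.


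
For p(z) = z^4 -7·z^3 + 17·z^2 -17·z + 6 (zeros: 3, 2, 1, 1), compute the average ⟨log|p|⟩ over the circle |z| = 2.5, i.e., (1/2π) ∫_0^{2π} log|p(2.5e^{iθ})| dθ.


Zeros: 1, 1, 2, 3; r = 2.5.
Inside |z| < r: 1, 1, 2. Outside (|z| ≥ r): 3.
p(0) = 6, so log|p(0)| = log(6) = 1.7918.
Apply Jensen: I(r) = log|p(0)| + Σ_k log(r/|z_k|), summed over zeros inside |z| < r.
  log(r/|z_k|) for z_k = 2: log(2.5/2) = 0.2231
  log(r/|z_k|) for z_k = 1: log(2.5/1) = 0.9163
  log(r/|z_k|) for z_k = 1: log(2.5/1) = 0.9163
  Outside zeros (3) contribute nothing to the Jensen sum.
Sum over inside zeros: 2.0557.
I(r) = log|p(0)| + (inside sum) = 1.7918 + 2.0557 = 3.8475.
Note: since some zeros are outside |z| ≤ r, the simplified n·log(r) form does NOT apply — only the inside zeros contribute.

I(r) ≈ 3.8475.


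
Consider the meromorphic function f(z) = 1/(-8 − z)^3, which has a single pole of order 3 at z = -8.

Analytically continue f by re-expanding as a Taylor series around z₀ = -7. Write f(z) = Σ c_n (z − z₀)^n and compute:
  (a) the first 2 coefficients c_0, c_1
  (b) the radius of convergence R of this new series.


Let w = z − z₀, so z = z₀ + w.
Then -8 − z = -8 − (z₀ + w) = (-8 − z₀) − w = -1 − w.
f(z) = 1/(-1 − w)^3 = (1/(-1)^3) · (1 − w/(-1))^{−3}.
By the binomial series (1−u)^{−3} = Σ_{n≥0} C(n+2, 2) u^n for |u|<1, with u = w/(-1):
  c_n = C(n+2, 2) / (-1)^(n+3).
  c_0 = 1/(-1)^3 = -1.
  c_1 = 3/(-1)^4 = 3.
The series is valid for |w/d| < 1, i.e. |z − z₀| < |d|.
Radius of convergence: R = |-8 − z₀| = |-1| = 1 (distance from z₀ to the singularity z = -8).

c_0 = -1, c_1 = 3; R = 1.


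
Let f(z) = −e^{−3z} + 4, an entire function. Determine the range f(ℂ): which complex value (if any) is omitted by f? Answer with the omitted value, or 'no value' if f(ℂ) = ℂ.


Little Picard bounds the complement of f(ℂ) to at most one point.
e^{−3z} is never zero on ℂ, so -1·e^{−3z} takes every value in ℂ ∖ {0}. Adding 4 shifts the range to ℂ ∖ {4}. Thus f omits exactly the value 4.

Omitted value: 4.


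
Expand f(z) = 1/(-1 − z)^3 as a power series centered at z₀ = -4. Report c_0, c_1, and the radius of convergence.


Let w = z − z₀, so z = z₀ + w.
Then -1 − z = -1 − (z₀ + w) = (-1 − z₀) − w = 3 − w.
f(z) = 1/(3 − w)^3 = (1/(3)^3) · (1 − w/(3))^{−3}.
By the binomial series (1−u)^{−3} = Σ_{n≥0} C(n+2, 2) u^n for |u|<1, with u = w/(3):
  c_n = C(n+2, 2) / (3)^(n+3).
  c_0 = 1/(3)^3 = 1/27.
  c_1 = 3/(3)^4 = 1/27.
The series is valid for |w/d| < 1, i.e. |z − z₀| < |d|.
Radius of convergence: R = |-1 − z₀| = |3| = 3 (distance from z₀ to the singularity z = -1).

c_0 = 1/27, c_1 = 1/27; R = 3.


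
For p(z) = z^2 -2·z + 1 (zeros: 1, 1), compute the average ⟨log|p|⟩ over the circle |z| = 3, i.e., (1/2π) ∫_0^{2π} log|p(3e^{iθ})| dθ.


Zeros: 1, 1; r = 3.
Inside |z| < r: 1, 1. Outside (|z| ≥ r): ∅.
p(0) = 1, so log|p(0)| = log(1) = 0.0000.
Apply Jensen: I(r) = log|p(0)| + Σ_k log(r/|z_k|), summed over zeros inside |z| < r.
  log(r/|z_k|) for z_k = 1: log(3/1) = 1.0986
  log(r/|z_k|) for z_k = 1: log(3/1) = 1.0986
Sum over inside zeros: 2.1972.
I(r) = log|p(0)| + (inside sum) = 0.0000 + 2.1972 = 2.1972.
Closed form (all zeros inside, monic): I(r) = n·log(r) = 2·log(3) = 2.1972. ✓

I(r) ≈ 2.1972.


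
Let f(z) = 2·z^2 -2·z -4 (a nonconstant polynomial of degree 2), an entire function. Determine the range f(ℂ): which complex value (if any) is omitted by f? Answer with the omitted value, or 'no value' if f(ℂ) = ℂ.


Little Picard bounds the complement of f(ℂ) to at most one point.
For every w ∈ ℂ, the equation p(z) − w = 0 is a nonconstant polynomial in z and hence has at least one root by the fundamental theorem of algebra. So p is surjective onto ℂ, omitting no value.

Omitted value: no value.


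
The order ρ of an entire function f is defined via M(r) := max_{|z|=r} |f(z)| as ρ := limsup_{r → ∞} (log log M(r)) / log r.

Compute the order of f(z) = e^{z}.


|e^{z}| = e^{Re(1·z) + 0} ≤ e^{1|z|^1 + 0} = e^{1r^1 + 0} on |z| = r, so ρ ≤ 1. Choosing z on |z|=r so that 1·z is real positive (always possible by picking arg z appropriately) gives |f(z)| = e^{1r^1 + 0}, matching the bound. The additive constant 0 does not affect log log M(r) ~ 1·log r. Hence ρ = 1.
Therefore ρ = 1.

Order ρ = 1.


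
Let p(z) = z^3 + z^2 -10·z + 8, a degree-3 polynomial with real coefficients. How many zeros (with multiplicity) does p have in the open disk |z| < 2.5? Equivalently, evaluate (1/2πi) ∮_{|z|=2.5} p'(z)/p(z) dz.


The zeros of p are: 2, 1, -4.
Their magnitudes are: 2, 1, 4.
Zeros with |z| < R = 2.5: 2, 1.
Count = 2.
By the argument principle, (1/2πi) ∮_{|z|=R} p'(z)/p(z) dz equals exactly this count.

Number of zeros inside |z| < 2.5: 2.


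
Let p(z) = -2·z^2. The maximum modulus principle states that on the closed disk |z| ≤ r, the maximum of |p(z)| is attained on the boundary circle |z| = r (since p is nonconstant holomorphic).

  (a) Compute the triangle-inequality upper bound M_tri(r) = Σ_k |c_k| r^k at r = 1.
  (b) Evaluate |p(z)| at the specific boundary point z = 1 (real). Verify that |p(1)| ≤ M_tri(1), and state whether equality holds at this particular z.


Coefficients: c_0 = 0, c_1 = 0, c_2 = -2. Radius r = 1.
Part (a). Triangle bound: M_tri(r) = Σ_k |c_k| r^k
  = |0|·1^0 + |0|·1^1 + |-2|·1^2
  = 0 + 0 + 2 = 2.
This bounds M(r) := max_{|z|=r} |p(z)| from above; equality holds iff all terms c_k z^k can be made to align in phase at a single z on |z|=r.
Part (b). At z = 1 (real, on the circle |z| = r):
  p(1) = (0)·1^0 + (0)·1^1 + (-2)·1^2 = -2.
  |p(1)| = 2.
Since all nonzero coefficients share the same sign, |p(1)| = 2 = M_tri(1); the triangle bound is attained at z = 1, so in fact M(r) = 2.

M_tri(1) = 2; |p(1)| = 2; equality at z=1: yes.


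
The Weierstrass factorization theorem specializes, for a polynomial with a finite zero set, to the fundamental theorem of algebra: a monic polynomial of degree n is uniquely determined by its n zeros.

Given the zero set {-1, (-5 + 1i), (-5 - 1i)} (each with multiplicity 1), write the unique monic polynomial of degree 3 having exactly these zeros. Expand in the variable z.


The polynomial is p(z) = ∏_{α ∈ S} (z − α), where S = {-1, (-5 + 1i), (-5 - 1i)}.
Expanding the product yields: p(z) = z^3 + 11·z^2 + 36·z + 26.
Note conjugate pairs combine to real quadratics: (z − (-5+1i))(z − (-5−1i)) = z² + 10z + 26.
The resulting polynomial has degree 3 and real coefficients as required.

p(z) = z^3 + 11·z^2 + 36·z + 26.
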